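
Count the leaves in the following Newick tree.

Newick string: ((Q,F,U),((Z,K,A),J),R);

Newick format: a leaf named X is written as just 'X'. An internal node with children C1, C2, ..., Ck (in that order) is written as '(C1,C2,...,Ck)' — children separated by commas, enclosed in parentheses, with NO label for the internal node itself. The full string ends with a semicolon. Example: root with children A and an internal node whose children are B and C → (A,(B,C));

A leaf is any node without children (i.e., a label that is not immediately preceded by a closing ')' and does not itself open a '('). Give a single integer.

Answer: 8

Derivation:
Newick: ((Q,F,U),((Z,K,A),J),R);
Scan left-to-right; a leaf is any maximal label run not followed by '(':
  pos 2: leaf 'Q' → count = 1
  pos 4: leaf 'F' → count = 2
  pos 6: leaf 'U' → count = 3
  pos 11: leaf 'Z' → count = 4
  pos 13: leaf 'K' → count = 5
  pos 15: leaf 'A' → count = 6
  pos 18: leaf 'J' → count = 7
  pos 21: leaf 'R' → count = 8
Total leaves: 8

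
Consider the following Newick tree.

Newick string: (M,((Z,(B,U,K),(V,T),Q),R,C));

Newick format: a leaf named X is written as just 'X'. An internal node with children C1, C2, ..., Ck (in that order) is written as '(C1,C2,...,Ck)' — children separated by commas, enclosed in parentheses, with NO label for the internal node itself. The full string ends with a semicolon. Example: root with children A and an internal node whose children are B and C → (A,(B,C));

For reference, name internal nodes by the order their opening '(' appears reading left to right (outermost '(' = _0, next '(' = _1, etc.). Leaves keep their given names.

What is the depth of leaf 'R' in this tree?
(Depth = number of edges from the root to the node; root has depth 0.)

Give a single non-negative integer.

Answer: 2

Derivation:
Newick: (M,((Z,(B,U,K),(V,T),Q),R,C));
Naming internals by '(' encounter order: outermost '(' = _0, next = _1, ...
Query node: R
Path from root: _0 -> _1 -> R
Depth of R: 2 (number of edges from root)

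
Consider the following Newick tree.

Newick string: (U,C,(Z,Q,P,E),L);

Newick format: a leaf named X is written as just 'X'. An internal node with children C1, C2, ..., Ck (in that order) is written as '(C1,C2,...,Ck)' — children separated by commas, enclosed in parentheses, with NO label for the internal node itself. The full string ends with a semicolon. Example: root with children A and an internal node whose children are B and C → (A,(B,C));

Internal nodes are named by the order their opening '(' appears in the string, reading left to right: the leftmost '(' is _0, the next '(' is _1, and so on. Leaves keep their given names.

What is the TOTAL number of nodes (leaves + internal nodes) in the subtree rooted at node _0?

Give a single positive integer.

Answer: 9

Derivation:
Newick: (U,C,(Z,Q,P,E),L);
Locate _0: it is the '(' at position 0 (the 1st '(' reading left to right).
Query: subtree rooted at _0
_0: subtree_size = 1 + 8
  U: subtree_size = 1 + 0
  C: subtree_size = 1 + 0
  _1: subtree_size = 1 + 4
    Z: subtree_size = 1 + 0
    Q: subtree_size = 1 + 0
    P: subtree_size = 1 + 0
    E: subtree_size = 1 + 0
  L: subtree_size = 1 + 0
Total subtree size of _0: 9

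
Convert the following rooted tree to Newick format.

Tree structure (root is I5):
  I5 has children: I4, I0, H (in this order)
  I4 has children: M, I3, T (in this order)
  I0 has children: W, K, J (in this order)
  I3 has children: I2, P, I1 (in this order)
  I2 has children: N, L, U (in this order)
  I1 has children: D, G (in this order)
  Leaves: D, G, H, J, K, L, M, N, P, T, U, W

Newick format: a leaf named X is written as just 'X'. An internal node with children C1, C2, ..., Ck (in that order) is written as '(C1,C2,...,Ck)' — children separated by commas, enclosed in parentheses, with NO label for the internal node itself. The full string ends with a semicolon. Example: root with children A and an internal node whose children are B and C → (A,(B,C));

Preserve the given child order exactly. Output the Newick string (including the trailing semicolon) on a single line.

Answer: ((M,((N,L,U),P,(D,G)),T),(W,K,J),H);

Derivation:
internal I5 with children ['I4', 'I0', 'H']
  internal I4 with children ['M', 'I3', 'T']
    leaf 'M' → 'M'
    internal I3 with children ['I2', 'P', 'I1']
      internal I2 with children ['N', 'L', 'U']
        leaf 'N' → 'N'
        leaf 'L' → 'L'
        leaf 'U' → 'U'
      → '(N,L,U)'
      leaf 'P' → 'P'
      internal I1 with children ['D', 'G']
        leaf 'D' → 'D'
        leaf 'G' → 'G'
      → '(D,G)'
    → '((N,L,U),P,(D,G))'
    leaf 'T' → 'T'
  → '(M,((N,L,U),P,(D,G)),T)'
  internal I0 with children ['W', 'K', 'J']
    leaf 'W' → 'W'
    leaf 'K' → 'K'
    leaf 'J' → 'J'
  → '(W,K,J)'
  leaf 'H' → 'H'
→ '((M,((N,L,U),P,(D,G)),T),(W,K,J),H)'
Final: ((M,((N,L,U),P,(D,G)),T),(W,K,J),H);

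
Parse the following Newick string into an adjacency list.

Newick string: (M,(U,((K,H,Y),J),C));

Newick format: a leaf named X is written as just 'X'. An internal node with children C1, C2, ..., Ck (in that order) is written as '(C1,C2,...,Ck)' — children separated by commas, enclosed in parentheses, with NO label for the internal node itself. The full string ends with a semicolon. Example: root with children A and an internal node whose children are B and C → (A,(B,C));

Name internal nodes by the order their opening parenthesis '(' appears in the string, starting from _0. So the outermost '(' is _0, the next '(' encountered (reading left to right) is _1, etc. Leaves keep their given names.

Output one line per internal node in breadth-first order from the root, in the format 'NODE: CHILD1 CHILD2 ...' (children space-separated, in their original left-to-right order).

Answer: _0: M _1
_1: U _2 C
_2: _3 J
_3: K H Y

Derivation:
Input: (M,(U,((K,H,Y),J),C));
Scanning left-to-right, naming '(' by encounter order:
  pos 0: '(' -> open internal node _0 (depth 1)
  pos 3: '(' -> open internal node _1 (depth 2)
  pos 6: '(' -> open internal node _2 (depth 3)
  pos 7: '(' -> open internal node _3 (depth 4)
  pos 13: ')' -> close internal node _3 (now at depth 3)
  pos 16: ')' -> close internal node _2 (now at depth 2)
  pos 19: ')' -> close internal node _1 (now at depth 1)
  pos 20: ')' -> close internal node _0 (now at depth 0)
Total internal nodes: 4
BFS adjacency from root:
  _0: M _1
  _1: U _2 C
  _2: _3 J
  _3: K H Y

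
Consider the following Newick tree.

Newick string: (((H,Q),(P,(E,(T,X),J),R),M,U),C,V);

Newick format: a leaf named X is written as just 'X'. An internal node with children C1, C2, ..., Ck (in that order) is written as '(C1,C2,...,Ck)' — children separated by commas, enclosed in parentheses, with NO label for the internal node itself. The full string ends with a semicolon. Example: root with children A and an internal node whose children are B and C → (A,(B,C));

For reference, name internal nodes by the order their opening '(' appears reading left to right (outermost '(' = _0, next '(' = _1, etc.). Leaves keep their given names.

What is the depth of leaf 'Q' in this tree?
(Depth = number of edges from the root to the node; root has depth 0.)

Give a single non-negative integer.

Newick: (((H,Q),(P,(E,(T,X),J),R),M,U),C,V);
Naming internals by '(' encounter order: outermost '(' = _0, next = _1, ...
Query node: Q
Path from root: _0 -> _1 -> _2 -> Q
Depth of Q: 3 (number of edges from root)

Answer: 3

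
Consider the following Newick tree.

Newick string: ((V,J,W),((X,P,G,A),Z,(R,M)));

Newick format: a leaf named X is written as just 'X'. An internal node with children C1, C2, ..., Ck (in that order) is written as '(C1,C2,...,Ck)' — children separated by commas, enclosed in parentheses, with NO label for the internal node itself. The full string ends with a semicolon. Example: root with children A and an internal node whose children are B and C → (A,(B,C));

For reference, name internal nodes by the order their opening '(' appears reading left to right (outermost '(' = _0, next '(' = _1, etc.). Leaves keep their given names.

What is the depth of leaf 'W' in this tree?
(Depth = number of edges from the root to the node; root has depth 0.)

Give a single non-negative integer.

Answer: 2

Derivation:
Newick: ((V,J,W),((X,P,G,A),Z,(R,M)));
Naming internals by '(' encounter order: outermost '(' = _0, next = _1, ...
Query node: W
Path from root: _0 -> _1 -> W
Depth of W: 2 (number of edges from root)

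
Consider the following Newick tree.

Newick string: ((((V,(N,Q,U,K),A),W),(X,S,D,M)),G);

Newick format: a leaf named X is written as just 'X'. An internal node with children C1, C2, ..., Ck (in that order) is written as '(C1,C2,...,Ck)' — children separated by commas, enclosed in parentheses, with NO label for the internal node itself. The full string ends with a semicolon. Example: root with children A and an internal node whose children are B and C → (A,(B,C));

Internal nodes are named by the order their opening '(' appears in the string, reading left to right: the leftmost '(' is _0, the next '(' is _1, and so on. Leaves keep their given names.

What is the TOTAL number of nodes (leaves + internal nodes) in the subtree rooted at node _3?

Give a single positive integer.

Answer: 8

Derivation:
Newick: ((((V,(N,Q,U,K),A),W),(X,S,D,M)),G);
Locate _3: it is the '(' at position 3 (the 4th '(' reading left to right).
Query: subtree rooted at _3
_3: subtree_size = 1 + 7
  V: subtree_size = 1 + 0
  _4: subtree_size = 1 + 4
    N: subtree_size = 1 + 0
    Q: subtree_size = 1 + 0
    U: subtree_size = 1 + 0
    K: subtree_size = 1 + 0
  A: subtree_size = 1 + 0
Total subtree size of _3: 8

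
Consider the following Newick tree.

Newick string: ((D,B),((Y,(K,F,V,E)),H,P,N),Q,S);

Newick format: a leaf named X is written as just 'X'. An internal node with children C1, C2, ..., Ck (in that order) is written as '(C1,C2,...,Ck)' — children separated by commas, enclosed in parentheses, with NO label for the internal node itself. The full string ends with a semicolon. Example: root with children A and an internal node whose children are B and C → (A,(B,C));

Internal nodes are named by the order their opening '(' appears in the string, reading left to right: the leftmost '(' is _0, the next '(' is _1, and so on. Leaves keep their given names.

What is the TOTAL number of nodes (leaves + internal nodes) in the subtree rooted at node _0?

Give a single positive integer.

Answer: 17

Derivation:
Newick: ((D,B),((Y,(K,F,V,E)),H,P,N),Q,S);
Locate _0: it is the '(' at position 0 (the 1st '(' reading left to right).
Query: subtree rooted at _0
_0: subtree_size = 1 + 16
  _1: subtree_size = 1 + 2
    D: subtree_size = 1 + 0
    B: subtree_size = 1 + 0
  _2: subtree_size = 1 + 10
    _3: subtree_size = 1 + 6
      Y: subtree_size = 1 + 0
      _4: subtree_size = 1 + 4
        K: subtree_size = 1 + 0
        F: subtree_size = 1 + 0
        V: subtree_size = 1 + 0
        E: subtree_size = 1 + 0
    H: subtree_size = 1 + 0
    P: subtree_size = 1 + 0
    N: subtree_size = 1 + 0
  Q: subtree_size = 1 + 0
  S: subtree_size = 1 + 0
Total subtree size of _0: 17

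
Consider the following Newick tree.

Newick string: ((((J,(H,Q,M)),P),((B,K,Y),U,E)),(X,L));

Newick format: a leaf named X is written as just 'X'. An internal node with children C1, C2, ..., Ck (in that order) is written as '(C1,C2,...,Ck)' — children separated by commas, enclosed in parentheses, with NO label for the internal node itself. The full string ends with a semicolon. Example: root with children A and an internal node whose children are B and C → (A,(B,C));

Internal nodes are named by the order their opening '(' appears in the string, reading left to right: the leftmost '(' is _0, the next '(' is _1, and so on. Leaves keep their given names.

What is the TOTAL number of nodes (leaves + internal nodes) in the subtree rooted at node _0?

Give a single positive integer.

Answer: 20

Derivation:
Newick: ((((J,(H,Q,M)),P),((B,K,Y),U,E)),(X,L));
Locate _0: it is the '(' at position 0 (the 1st '(' reading left to right).
Query: subtree rooted at _0
_0: subtree_size = 1 + 19
  _1: subtree_size = 1 + 15
    _2: subtree_size = 1 + 7
      _3: subtree_size = 1 + 5
        J: subtree_size = 1 + 0
        _4: subtree_size = 1 + 3
          H: subtree_size = 1 + 0
          Q: subtree_size = 1 + 0
          M: subtree_size = 1 + 0
      P: subtree_size = 1 + 0
    _5: subtree_size = 1 + 6
      _6: subtree_size = 1 + 3
        B: subtree_size = 1 + 0
        K: subtree_size = 1 + 0
        Y: subtree_size = 1 + 0
      U: subtree_size = 1 + 0
      E: subtree_size = 1 + 0
  _7: subtree_size = 1 + 2
    X: subtree_size = 1 + 0
    L: subtree_size = 1 + 0
Total subtree size of _0: 20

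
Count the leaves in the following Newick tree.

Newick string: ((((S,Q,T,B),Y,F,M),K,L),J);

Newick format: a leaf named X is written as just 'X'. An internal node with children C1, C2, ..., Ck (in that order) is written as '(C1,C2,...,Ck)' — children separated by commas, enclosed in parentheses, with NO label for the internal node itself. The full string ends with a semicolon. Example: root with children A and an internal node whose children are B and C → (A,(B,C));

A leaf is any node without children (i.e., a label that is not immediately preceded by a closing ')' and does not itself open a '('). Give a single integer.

Answer: 10

Derivation:
Newick: ((((S,Q,T,B),Y,F,M),K,L),J);
Scan left-to-right; a leaf is any maximal label run not followed by '(':
  pos 4: leaf 'S' → count = 1
  pos 6: leaf 'Q' → count = 2
  pos 8: leaf 'T' → count = 3
  pos 10: leaf 'B' → count = 4
  pos 13: leaf 'Y' → count = 5
  pos 15: leaf 'F' → count = 6
  pos 17: leaf 'M' → count = 7
  pos 20: leaf 'K' → count = 8
  pos 22: leaf 'L' → count = 9
  pos 25: leaf 'J' → count = 10
Total leaves: 10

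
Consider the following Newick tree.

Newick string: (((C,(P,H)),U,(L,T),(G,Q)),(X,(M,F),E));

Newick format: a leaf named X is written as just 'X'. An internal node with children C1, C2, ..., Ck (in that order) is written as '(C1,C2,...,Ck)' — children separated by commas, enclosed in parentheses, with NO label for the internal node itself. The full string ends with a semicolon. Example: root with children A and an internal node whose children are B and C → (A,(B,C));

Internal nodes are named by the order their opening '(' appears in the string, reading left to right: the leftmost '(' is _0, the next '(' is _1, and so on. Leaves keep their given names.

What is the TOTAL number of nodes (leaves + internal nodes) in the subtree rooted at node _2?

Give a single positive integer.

Newick: (((C,(P,H)),U,(L,T),(G,Q)),(X,(M,F),E));
Locate _2: it is the '(' at position 2 (the 3rd '(' reading left to right).
Query: subtree rooted at _2
_2: subtree_size = 1 + 4
  C: subtree_size = 1 + 0
  _3: subtree_size = 1 + 2
    P: subtree_size = 1 + 0
    H: subtree_size = 1 + 0
Total subtree size of _2: 5

Answer: 5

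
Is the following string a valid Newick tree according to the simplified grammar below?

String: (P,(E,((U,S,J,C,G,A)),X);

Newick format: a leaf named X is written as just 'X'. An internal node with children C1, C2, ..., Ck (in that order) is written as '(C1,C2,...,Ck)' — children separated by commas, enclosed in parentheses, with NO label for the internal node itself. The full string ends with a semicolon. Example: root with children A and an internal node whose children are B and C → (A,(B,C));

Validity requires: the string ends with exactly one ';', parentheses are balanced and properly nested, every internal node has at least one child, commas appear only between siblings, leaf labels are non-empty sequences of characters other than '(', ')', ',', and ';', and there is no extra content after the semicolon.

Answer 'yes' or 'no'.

Input: (P,(E,((U,S,J,C,G,A)),X);
Paren balance: 4 '(' vs 3 ')' MISMATCH
Ends with single ';': True
Full parse: FAILS (expected , or ) at pos 24)
Valid: False

Answer: no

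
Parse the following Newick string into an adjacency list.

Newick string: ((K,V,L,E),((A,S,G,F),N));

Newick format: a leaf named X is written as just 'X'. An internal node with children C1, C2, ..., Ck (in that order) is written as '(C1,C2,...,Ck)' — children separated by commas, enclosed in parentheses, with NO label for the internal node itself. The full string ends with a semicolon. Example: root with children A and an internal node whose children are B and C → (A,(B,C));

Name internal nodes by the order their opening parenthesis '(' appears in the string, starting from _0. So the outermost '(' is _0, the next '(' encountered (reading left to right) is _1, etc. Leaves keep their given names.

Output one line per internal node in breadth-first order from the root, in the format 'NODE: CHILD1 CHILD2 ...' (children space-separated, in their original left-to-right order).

Answer: _0: _1 _2
_1: K V L E
_2: _3 N
_3: A S G F

Derivation:
Input: ((K,V,L,E),((A,S,G,F),N));
Scanning left-to-right, naming '(' by encounter order:
  pos 0: '(' -> open internal node _0 (depth 1)
  pos 1: '(' -> open internal node _1 (depth 2)
  pos 9: ')' -> close internal node _1 (now at depth 1)
  pos 11: '(' -> open internal node _2 (depth 2)
  pos 12: '(' -> open internal node _3 (depth 3)
  pos 20: ')' -> close internal node _3 (now at depth 2)
  pos 23: ')' -> close internal node _2 (now at depth 1)
  pos 24: ')' -> close internal node _0 (now at depth 0)
Total internal nodes: 4
BFS adjacency from root:
  _0: _1 _2
  _1: K V L E
  _2: _3 N
  _3: A S G F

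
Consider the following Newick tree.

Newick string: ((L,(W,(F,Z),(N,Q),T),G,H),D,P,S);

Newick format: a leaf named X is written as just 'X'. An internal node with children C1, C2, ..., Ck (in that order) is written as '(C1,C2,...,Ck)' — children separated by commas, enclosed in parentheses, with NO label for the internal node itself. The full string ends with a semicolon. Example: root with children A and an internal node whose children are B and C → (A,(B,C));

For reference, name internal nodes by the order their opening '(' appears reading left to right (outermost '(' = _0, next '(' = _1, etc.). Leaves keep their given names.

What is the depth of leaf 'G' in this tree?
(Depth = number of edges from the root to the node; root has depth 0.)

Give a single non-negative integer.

Newick: ((L,(W,(F,Z),(N,Q),T),G,H),D,P,S);
Naming internals by '(' encounter order: outermost '(' = _0, next = _1, ...
Query node: G
Path from root: _0 -> _1 -> G
Depth of G: 2 (number of edges from root)

Answer: 2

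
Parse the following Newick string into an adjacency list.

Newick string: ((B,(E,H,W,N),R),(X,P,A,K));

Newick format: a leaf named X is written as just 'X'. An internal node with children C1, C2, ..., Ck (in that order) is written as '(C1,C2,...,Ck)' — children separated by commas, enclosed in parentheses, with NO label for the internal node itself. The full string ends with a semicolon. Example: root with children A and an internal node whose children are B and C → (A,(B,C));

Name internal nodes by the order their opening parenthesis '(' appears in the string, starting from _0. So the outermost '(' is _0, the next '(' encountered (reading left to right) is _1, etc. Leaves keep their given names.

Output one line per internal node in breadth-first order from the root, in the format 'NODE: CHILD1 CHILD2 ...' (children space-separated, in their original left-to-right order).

Answer: _0: _1 _3
_1: B _2 R
_3: X P A K
_2: E H W N

Derivation:
Input: ((B,(E,H,W,N),R),(X,P,A,K));
Scanning left-to-right, naming '(' by encounter order:
  pos 0: '(' -> open internal node _0 (depth 1)
  pos 1: '(' -> open internal node _1 (depth 2)
  pos 4: '(' -> open internal node _2 (depth 3)
  pos 12: ')' -> close internal node _2 (now at depth 2)
  pos 15: ')' -> close internal node _1 (now at depth 1)
  pos 17: '(' -> open internal node _3 (depth 2)
  pos 25: ')' -> close internal node _3 (now at depth 1)
  pos 26: ')' -> close internal node _0 (now at depth 0)
Total internal nodes: 4
BFS adjacency from root:
  _0: _1 _3
  _1: B _2 R
  _3: X P A K
  _2: E H W N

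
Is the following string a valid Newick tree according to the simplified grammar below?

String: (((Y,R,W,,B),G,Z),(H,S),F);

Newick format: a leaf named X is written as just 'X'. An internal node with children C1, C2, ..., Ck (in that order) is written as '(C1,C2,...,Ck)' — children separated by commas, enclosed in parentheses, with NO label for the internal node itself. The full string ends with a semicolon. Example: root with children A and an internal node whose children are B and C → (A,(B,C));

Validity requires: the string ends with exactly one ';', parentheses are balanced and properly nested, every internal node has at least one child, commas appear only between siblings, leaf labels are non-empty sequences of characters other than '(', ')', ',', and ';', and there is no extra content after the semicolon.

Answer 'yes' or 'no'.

Answer: no

Derivation:
Input: (((Y,R,W,,B),G,Z),(H,S),F);
Paren balance: 4 '(' vs 4 ')' OK
Ends with single ';': True
Full parse: FAILS (empty leaf label at pos 9)
Valid: False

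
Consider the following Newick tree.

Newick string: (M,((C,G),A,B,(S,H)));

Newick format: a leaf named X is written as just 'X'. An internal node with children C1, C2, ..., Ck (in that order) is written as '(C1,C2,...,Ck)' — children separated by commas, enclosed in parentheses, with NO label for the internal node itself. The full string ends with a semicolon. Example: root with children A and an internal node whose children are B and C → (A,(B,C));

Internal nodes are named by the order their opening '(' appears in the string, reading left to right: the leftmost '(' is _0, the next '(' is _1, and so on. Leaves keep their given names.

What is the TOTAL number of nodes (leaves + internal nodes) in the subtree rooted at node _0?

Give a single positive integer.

Newick: (M,((C,G),A,B,(S,H)));
Locate _0: it is the '(' at position 0 (the 1st '(' reading left to right).
Query: subtree rooted at _0
_0: subtree_size = 1 + 10
  M: subtree_size = 1 + 0
  _1: subtree_size = 1 + 8
    _2: subtree_size = 1 + 2
      C: subtree_size = 1 + 0
      G: subtree_size = 1 + 0
    A: subtree_size = 1 + 0
    B: subtree_size = 1 + 0
    _3: subtree_size = 1 + 2
      S: subtree_size = 1 + 0
      H: subtree_size = 1 + 0
Total subtree size of _0: 11

Answer: 11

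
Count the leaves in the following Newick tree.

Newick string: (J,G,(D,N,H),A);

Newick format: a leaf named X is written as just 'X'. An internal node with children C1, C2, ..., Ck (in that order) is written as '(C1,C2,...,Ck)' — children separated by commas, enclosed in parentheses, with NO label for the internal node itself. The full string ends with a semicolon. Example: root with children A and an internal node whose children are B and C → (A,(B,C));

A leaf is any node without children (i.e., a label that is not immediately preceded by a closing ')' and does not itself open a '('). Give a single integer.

Newick: (J,G,(D,N,H),A);
Scan left-to-right; a leaf is any maximal label run not followed by '(':
  pos 1: leaf 'J' → count = 1
  pos 3: leaf 'G' → count = 2
  pos 6: leaf 'D' → count = 3
  pos 8: leaf 'N' → count = 4
  pos 10: leaf 'H' → count = 5
  pos 13: leaf 'A' → count = 6
Total leaves: 6

Answer: 6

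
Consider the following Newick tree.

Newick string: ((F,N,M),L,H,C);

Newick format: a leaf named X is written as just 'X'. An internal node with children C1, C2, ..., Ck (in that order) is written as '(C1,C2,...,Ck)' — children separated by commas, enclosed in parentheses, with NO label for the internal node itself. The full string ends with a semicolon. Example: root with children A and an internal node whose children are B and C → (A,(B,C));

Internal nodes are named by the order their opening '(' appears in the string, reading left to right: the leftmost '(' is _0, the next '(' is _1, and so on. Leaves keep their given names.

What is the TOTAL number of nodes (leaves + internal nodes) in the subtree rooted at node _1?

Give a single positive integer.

Answer: 4

Derivation:
Newick: ((F,N,M),L,H,C);
Locate _1: it is the '(' at position 1 (the 2nd '(' reading left to right).
Query: subtree rooted at _1
_1: subtree_size = 1 + 3
  F: subtree_size = 1 + 0
  N: subtree_size = 1 + 0
  M: subtree_size = 1 + 0
Total subtree size of _1: 4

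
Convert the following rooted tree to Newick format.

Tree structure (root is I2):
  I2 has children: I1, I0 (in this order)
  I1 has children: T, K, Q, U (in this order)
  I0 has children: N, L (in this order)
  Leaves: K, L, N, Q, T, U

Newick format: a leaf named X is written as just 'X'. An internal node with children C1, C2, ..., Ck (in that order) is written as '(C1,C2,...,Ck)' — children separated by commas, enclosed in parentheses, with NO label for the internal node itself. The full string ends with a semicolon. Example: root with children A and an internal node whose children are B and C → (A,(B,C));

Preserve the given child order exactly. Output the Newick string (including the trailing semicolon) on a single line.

Answer: ((T,K,Q,U),(N,L));

Derivation:
internal I2 with children ['I1', 'I0']
  internal I1 with children ['T', 'K', 'Q', 'U']
    leaf 'T' → 'T'
    leaf 'K' → 'K'
    leaf 'Q' → 'Q'
    leaf 'U' → 'U'
  → '(T,K,Q,U)'
  internal I0 with children ['N', 'L']
    leaf 'N' → 'N'
    leaf 'L' → 'L'
  → '(N,L)'
→ '((T,K,Q,U),(N,L))'
Final: ((T,K,Q,U),(N,L));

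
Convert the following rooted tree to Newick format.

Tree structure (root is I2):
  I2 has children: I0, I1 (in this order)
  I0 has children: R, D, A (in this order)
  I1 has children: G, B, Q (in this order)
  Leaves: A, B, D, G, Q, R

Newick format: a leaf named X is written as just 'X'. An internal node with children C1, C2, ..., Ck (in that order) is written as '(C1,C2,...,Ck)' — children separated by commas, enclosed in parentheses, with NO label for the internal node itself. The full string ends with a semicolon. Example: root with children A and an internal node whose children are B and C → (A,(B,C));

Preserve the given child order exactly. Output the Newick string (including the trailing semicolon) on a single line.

internal I2 with children ['I0', 'I1']
  internal I0 with children ['R', 'D', 'A']
    leaf 'R' → 'R'
    leaf 'D' → 'D'
    leaf 'A' → 'A'
  → '(R,D,A)'
  internal I1 with children ['G', 'B', 'Q']
    leaf 'G' → 'G'
    leaf 'B' → 'B'
    leaf 'Q' → 'Q'
  → '(G,B,Q)'
→ '((R,D,A),(G,B,Q))'
Final: ((R,D,A),(G,B,Q));

Answer: ((R,D,A),(G,B,Q));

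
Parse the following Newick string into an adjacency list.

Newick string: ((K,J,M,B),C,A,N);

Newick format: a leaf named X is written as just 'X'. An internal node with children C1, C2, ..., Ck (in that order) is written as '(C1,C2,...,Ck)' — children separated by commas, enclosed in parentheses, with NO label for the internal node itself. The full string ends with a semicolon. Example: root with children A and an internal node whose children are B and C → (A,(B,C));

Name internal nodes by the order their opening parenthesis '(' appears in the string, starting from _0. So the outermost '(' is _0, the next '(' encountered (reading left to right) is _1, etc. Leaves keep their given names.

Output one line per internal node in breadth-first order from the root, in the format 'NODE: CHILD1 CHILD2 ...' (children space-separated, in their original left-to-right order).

Input: ((K,J,M,B),C,A,N);
Scanning left-to-right, naming '(' by encounter order:
  pos 0: '(' -> open internal node _0 (depth 1)
  pos 1: '(' -> open internal node _1 (depth 2)
  pos 9: ')' -> close internal node _1 (now at depth 1)
  pos 16: ')' -> close internal node _0 (now at depth 0)
Total internal nodes: 2
BFS adjacency from root:
  _0: _1 C A N
  _1: K J M B

Answer: _0: _1 C A N
_1: K J M B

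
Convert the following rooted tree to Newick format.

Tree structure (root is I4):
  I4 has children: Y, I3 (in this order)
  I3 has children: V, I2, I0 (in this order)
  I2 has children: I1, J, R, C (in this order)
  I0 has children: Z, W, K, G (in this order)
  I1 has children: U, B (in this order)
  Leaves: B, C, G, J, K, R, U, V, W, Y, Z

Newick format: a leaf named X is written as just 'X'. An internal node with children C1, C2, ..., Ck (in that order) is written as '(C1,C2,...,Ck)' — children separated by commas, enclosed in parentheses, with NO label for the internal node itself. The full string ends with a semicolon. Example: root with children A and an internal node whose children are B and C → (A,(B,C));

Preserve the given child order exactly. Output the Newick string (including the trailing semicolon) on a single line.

internal I4 with children ['Y', 'I3']
  leaf 'Y' → 'Y'
  internal I3 with children ['V', 'I2', 'I0']
    leaf 'V' → 'V'
    internal I2 with children ['I1', 'J', 'R', 'C']
      internal I1 with children ['U', 'B']
        leaf 'U' → 'U'
        leaf 'B' → 'B'
      → '(U,B)'
      leaf 'J' → 'J'
      leaf 'R' → 'R'
      leaf 'C' → 'C'
    → '((U,B),J,R,C)'
    internal I0 with children ['Z', 'W', 'K', 'G']
      leaf 'Z' → 'Z'
      leaf 'W' → 'W'
      leaf 'K' → 'K'
      leaf 'G' → 'G'
    → '(Z,W,K,G)'
  → '(V,((U,B),J,R,C),(Z,W,K,G))'
→ '(Y,(V,((U,B),J,R,C),(Z,W,K,G)))'
Final: (Y,(V,((U,B),J,R,C),(Z,W,K,G)));

Answer: (Y,(V,((U,B),J,R,C),(Z,W,K,G)));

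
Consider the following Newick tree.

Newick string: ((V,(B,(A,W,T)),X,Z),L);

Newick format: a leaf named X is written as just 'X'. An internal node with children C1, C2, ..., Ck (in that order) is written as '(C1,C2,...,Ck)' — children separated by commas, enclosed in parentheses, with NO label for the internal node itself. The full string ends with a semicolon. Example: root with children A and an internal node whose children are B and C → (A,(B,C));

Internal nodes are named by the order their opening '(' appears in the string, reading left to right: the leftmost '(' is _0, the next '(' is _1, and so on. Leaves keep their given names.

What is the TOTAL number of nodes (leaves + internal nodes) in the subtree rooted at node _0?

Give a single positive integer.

Newick: ((V,(B,(A,W,T)),X,Z),L);
Locate _0: it is the '(' at position 0 (the 1st '(' reading left to right).
Query: subtree rooted at _0
_0: subtree_size = 1 + 11
  _1: subtree_size = 1 + 9
    V: subtree_size = 1 + 0
    _2: subtree_size = 1 + 5
      B: subtree_size = 1 + 0
      _3: subtree_size = 1 + 3
        A: subtree_size = 1 + 0
        W: subtree_size = 1 + 0
        T: subtree_size = 1 + 0
    X: subtree_size = 1 + 0
    Z: subtree_size = 1 + 0
  L: subtree_size = 1 + 0
Total subtree size of _0: 12

Answer: 12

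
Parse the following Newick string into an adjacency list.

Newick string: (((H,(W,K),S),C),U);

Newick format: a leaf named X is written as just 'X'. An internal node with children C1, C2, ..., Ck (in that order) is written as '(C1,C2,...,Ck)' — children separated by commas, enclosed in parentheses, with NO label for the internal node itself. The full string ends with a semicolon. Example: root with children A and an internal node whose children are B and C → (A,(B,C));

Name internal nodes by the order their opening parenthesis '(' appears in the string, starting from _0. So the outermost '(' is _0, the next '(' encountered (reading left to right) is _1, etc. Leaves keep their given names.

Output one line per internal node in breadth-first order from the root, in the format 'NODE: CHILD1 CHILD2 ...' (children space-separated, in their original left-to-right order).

Answer: _0: _1 U
_1: _2 C
_2: H _3 S
_3: W K

Derivation:
Input: (((H,(W,K),S),C),U);
Scanning left-to-right, naming '(' by encounter order:
  pos 0: '(' -> open internal node _0 (depth 1)
  pos 1: '(' -> open internal node _1 (depth 2)
  pos 2: '(' -> open internal node _2 (depth 3)
  pos 5: '(' -> open internal node _3 (depth 4)
  pos 9: ')' -> close internal node _3 (now at depth 3)
  pos 12: ')' -> close internal node _2 (now at depth 2)
  pos 15: ')' -> close internal node _1 (now at depth 1)
  pos 18: ')' -> close internal node _0 (now at depth 0)
Total internal nodes: 4
BFS adjacency from root:
  _0: _1 U
  _1: _2 C
  _2: H _3 S
  _3: W K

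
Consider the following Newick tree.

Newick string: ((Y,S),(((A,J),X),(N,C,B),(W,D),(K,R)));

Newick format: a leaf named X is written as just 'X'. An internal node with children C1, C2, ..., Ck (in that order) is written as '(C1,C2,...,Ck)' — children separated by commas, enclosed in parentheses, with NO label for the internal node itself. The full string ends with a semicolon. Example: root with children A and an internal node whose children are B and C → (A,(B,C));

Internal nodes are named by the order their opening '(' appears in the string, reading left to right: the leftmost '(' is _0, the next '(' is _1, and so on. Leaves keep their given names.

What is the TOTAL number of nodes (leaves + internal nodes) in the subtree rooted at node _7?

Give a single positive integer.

Answer: 3

Derivation:
Newick: ((Y,S),(((A,J),X),(N,C,B),(W,D),(K,R)));
Locate _7: it is the '(' at position 32 (the 8th '(' reading left to right).
Query: subtree rooted at _7
_7: subtree_size = 1 + 2
  K: subtree_size = 1 + 0
  R: subtree_size = 1 + 0
Total subtree size of _7: 3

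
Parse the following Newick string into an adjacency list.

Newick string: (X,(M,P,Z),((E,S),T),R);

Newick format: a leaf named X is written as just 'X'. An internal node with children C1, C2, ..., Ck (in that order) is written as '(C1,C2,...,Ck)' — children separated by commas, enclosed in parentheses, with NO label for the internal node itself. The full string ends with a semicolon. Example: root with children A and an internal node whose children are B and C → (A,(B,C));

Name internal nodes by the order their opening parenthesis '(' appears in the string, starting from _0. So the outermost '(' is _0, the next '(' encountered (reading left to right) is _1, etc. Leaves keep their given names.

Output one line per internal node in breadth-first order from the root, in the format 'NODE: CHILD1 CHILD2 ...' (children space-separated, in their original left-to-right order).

Answer: _0: X _1 _2 R
_1: M P Z
_2: _3 T
_3: E S

Derivation:
Input: (X,(M,P,Z),((E,S),T),R);
Scanning left-to-right, naming '(' by encounter order:
  pos 0: '(' -> open internal node _0 (depth 1)
  pos 3: '(' -> open internal node _1 (depth 2)
  pos 9: ')' -> close internal node _1 (now at depth 1)
  pos 11: '(' -> open internal node _2 (depth 2)
  pos 12: '(' -> open internal node _3 (depth 3)
  pos 16: ')' -> close internal node _3 (now at depth 2)
  pos 19: ')' -> close internal node _2 (now at depth 1)
  pos 22: ')' -> close internal node _0 (now at depth 0)
Total internal nodes: 4
BFS adjacency from root:
  _0: X _1 _2 R
  _1: M P Z
  _2: _3 T
  _3: E S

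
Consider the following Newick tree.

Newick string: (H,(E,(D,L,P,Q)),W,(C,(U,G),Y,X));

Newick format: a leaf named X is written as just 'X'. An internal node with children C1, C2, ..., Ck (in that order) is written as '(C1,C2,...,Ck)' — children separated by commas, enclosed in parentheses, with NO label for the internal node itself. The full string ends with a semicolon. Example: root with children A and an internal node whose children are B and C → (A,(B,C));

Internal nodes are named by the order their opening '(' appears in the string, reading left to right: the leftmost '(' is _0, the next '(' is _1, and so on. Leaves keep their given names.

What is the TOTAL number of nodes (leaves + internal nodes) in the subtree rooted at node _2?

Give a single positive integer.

Answer: 5

Derivation:
Newick: (H,(E,(D,L,P,Q)),W,(C,(U,G),Y,X));
Locate _2: it is the '(' at position 6 (the 3rd '(' reading left to right).
Query: subtree rooted at _2
_2: subtree_size = 1 + 4
  D: subtree_size = 1 + 0
  L: subtree_size = 1 + 0
  P: subtree_size = 1 + 0
  Q: subtree_size = 1 + 0
Total subtree size of _2: 5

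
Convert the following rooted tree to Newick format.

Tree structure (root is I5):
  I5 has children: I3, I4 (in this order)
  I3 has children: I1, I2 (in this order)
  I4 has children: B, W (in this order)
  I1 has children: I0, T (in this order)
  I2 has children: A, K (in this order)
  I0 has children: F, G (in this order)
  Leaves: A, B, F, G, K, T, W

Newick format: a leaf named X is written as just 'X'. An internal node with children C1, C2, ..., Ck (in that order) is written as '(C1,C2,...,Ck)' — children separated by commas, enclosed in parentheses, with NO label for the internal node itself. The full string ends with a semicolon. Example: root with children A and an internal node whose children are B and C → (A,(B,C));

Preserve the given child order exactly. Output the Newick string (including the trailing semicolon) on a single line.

internal I5 with children ['I3', 'I4']
  internal I3 with children ['I1', 'I2']
    internal I1 with children ['I0', 'T']
      internal I0 with children ['F', 'G']
        leaf 'F' → 'F'
        leaf 'G' → 'G'
      → '(F,G)'
      leaf 'T' → 'T'
    → '((F,G),T)'
    internal I2 with children ['A', 'K']
      leaf 'A' → 'A'
      leaf 'K' → 'K'
    → '(A,K)'
  → '(((F,G),T),(A,K))'
  internal I4 with children ['B', 'W']
    leaf 'B' → 'B'
    leaf 'W' → 'W'
  → '(B,W)'
→ '((((F,G),T),(A,K)),(B,W))'
Final: ((((F,G),T),(A,K)),(B,W));

Answer: ((((F,G),T),(A,K)),(B,W));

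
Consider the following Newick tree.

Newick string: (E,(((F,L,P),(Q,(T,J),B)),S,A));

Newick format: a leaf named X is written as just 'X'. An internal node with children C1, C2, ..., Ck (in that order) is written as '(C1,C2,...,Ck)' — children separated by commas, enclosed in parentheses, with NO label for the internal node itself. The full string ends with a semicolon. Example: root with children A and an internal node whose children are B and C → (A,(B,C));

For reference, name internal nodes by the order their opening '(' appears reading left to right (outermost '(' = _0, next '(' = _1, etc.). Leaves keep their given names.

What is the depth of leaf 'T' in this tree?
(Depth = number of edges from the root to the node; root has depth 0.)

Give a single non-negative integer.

Newick: (E,(((F,L,P),(Q,(T,J),B)),S,A));
Naming internals by '(' encounter order: outermost '(' = _0, next = _1, ...
Query node: T
Path from root: _0 -> _1 -> _2 -> _4 -> _5 -> T
Depth of T: 5 (number of edges from root)

Answer: 5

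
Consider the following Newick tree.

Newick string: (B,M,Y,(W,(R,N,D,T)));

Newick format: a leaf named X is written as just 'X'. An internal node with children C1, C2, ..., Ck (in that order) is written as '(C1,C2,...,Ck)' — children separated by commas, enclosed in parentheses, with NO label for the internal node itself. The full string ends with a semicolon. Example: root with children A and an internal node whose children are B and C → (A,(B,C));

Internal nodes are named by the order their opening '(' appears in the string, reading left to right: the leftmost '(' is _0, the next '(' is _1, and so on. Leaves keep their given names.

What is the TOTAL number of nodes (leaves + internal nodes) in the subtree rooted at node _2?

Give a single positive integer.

Newick: (B,M,Y,(W,(R,N,D,T)));
Locate _2: it is the '(' at position 10 (the 3rd '(' reading left to right).
Query: subtree rooted at _2
_2: subtree_size = 1 + 4
  R: subtree_size = 1 + 0
  N: subtree_size = 1 + 0
  D: subtree_size = 1 + 0
  T: subtree_size = 1 + 0
Total subtree size of _2: 5

Answer: 5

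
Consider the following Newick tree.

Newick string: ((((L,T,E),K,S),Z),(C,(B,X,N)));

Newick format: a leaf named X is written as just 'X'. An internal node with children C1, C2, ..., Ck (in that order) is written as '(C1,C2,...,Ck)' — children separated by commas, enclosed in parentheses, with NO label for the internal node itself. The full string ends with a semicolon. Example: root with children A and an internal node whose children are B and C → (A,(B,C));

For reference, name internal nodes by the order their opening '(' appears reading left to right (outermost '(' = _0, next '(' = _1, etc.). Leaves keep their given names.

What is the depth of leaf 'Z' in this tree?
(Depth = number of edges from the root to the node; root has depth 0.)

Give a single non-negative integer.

Newick: ((((L,T,E),K,S),Z),(C,(B,X,N)));
Naming internals by '(' encounter order: outermost '(' = _0, next = _1, ...
Query node: Z
Path from root: _0 -> _1 -> Z
Depth of Z: 2 (number of edges from root)

Answer: 2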